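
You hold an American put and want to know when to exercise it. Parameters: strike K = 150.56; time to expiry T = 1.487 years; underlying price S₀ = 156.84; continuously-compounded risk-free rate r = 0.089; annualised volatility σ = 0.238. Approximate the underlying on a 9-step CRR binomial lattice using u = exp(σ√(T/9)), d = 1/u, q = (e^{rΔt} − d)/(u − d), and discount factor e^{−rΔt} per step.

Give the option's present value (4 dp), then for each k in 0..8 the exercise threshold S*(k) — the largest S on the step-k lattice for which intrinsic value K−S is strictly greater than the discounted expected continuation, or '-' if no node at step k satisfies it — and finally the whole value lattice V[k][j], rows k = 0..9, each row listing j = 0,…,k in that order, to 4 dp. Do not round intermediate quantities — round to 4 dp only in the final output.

price = 8.7878
boundary = - - - 117.3314 106.5124 117.3314 129.2494 117.3314 129.2494
tree:
8.7878
14.0804 4.7329
21.9533 8.0756 2.1499
33.2286 13.4015 3.9746 0.7284
44.0476 21.5187 7.1804 1.4822 0.1368
53.8690 33.2286 12.6028 2.9772 0.3100 0.0000
62.7848 44.0476 21.3106 5.8815 0.7026 0.0000 0.0000
70.8784 53.8690 33.2286 11.3665 1.5926 0.0000 0.0000 0.0000
78.2258 62.7848 44.0476 21.3106 3.6098 0.0000 0.0000 0.0000 0.0000
84.8957 70.8784 53.8690 33.2286 8.1821 0.0000 0.0000 0.0000 0.0000 0.0000

Δt=0.16522  u=1.10158  d=0.90779  q=0.55228  discount=0.98540
step 9 (expiry): payoffs max(K−S,0) = 84.8957 70.8784 53.8690 33.2286 8.1821 0.0000 0.0000 0.0000 0.0000 0.0000
step 8: (k=8,j=0): S=72.3342, (K−S)⁺=78.2258, hold=76.0280 ⇒ V=78.2258 exercise | (k=8,j=1): S=87.7752, (K−S)⁺=62.7848, hold=60.5870 ⇒ V=62.7848 exercise | (k=8,j=2): S=106.5124, (K−S)⁺=44.0476, hold=41.8498 ⇒ V=44.0476 exercise | (k=8,j=3): S=129.2494, (K−S)⁺=21.3106, hold=19.1128 ⇒ V=21.3106 exercise | (k=8,j=4): S=156.8400, (K−S)⁺=0.0000, hold=3.6098 ⇒ V=3.6098 continue | (k=8,j=5): S=190.3203, (K−S)⁺=0.0000, hold=0.0000 ⇒ V=0.0000 continue | (k=8,j=6): S=230.9476, (K−S)⁺=0.0000, hold=0.0000 ⇒ V=0.0000 continue | (k=8,j=7): S=280.2475, (K−S)⁺=0.0000, hold=0.0000 ⇒ V=0.0000 continue | (k=8,j=8): S=340.0713, (K−S)⁺=0.0000, hold=0.0000 ⇒ V=0.0000 continue  boundary S*=129.2494
step 7: (k=7,j=0): S=79.6816, (K−S)⁺=70.8784, hold=68.6807 ⇒ V=70.8784 exercise | (k=7,j=1): S=96.6910, (K−S)⁺=53.8690, hold=51.6712 ⇒ V=53.8690 exercise | (k=7,j=2): S=117.3314, (K−S)⁺=33.2286, hold=31.0308 ⇒ V=33.2286 exercise | (k=7,j=3): S=142.3779, (K−S)⁺=8.1821, hold=11.3665 ⇒ V=11.3665 continue | (k=7,j=4): S=172.7711, (K−S)⁺=0.0000, hold=1.5926 ⇒ V=1.5926 continue | (k=7,j=5): S=209.6521, (K−S)⁺=0.0000, hold=0.0000 ⇒ V=0.0000 continue | (k=7,j=6): S=254.4061, (K−S)⁺=0.0000, hold=0.0000 ⇒ V=0.0000 continue | (k=7,j=7): S=308.7136, (K−S)⁺=0.0000, hold=0.0000 ⇒ V=0.0000 continue  boundary S*=117.3314
step 6: (k=6,j=0): S=87.7752, (K−S)⁺=62.7848, hold=60.5870 ⇒ V=62.7848 exercise | (k=6,j=1): S=106.5124, (K−S)⁺=44.0476, hold=41.8498 ⇒ V=44.0476 exercise | (k=6,j=2): S=129.2494, (K−S)⁺=21.3106, hold=20.8459 ⇒ V=21.3106 exercise | (k=6,j=3): S=156.8400, (K−S)⁺=0.0000, hold=5.8815 ⇒ V=5.8815 continue | (k=6,j=4): S=190.3203, (K−S)⁺=0.0000, hold=0.7026 ⇒ V=0.7026 continue | (k=6,j=5): S=230.9476, (K−S)⁺=0.0000, hold=0.0000 ⇒ V=0.0000 continue | (k=6,j=6): S=280.2475, (K−S)⁺=0.0000, hold=0.0000 ⇒ V=0.0000 continue  boundary S*=129.2494
step 5: (k=5,j=0): S=96.6910, (K−S)⁺=53.8690, hold=51.6712 ⇒ V=53.8690 exercise | (k=5,j=1): S=117.3314, (K−S)⁺=33.2286, hold=31.0308 ⇒ V=33.2286 exercise | (k=5,j=2): S=142.3779, (K−S)⁺=8.1821, hold=12.6028 ⇒ V=12.6028 continue | (k=5,j=3): S=172.7711, (K−S)⁺=0.0000, hold=2.9772 ⇒ V=2.9772 continue | (k=5,j=4): S=209.6521, (K−S)⁺=0.0000, hold=0.3100 ⇒ V=0.3100 continue | (k=5,j=5): S=254.4061, (K−S)⁺=0.0000, hold=0.0000 ⇒ V=0.0000 continue  boundary S*=117.3314
step 4: (k=4,j=0): S=106.5124, (K−S)⁺=44.0476, hold=41.8498 ⇒ V=44.0476 exercise | (k=4,j=1): S=129.2494, (K−S)⁺=21.3106, hold=21.5187 ⇒ V=21.5187 continue | (k=4,j=2): S=156.8400, (K−S)⁺=0.0000, hold=7.1804 ⇒ V=7.1804 continue | (k=4,j=3): S=190.3203, (K−S)⁺=0.0000, hold=1.4822 ⇒ V=1.4822 continue | (k=4,j=4): S=230.9476, (K−S)⁺=0.0000, hold=0.1368 ⇒ V=0.1368 continue  boundary S*=106.5124
step 3: (k=3,j=0): S=117.3314, (K−S)⁺=33.2286, hold=31.1440 ⇒ V=33.2286 exercise | (k=3,j=1): S=142.3779, (K−S)⁺=8.1821, hold=13.4015 ⇒ V=13.4015 continue | (k=3,j=2): S=172.7711, (K−S)⁺=0.0000, hold=3.9746 ⇒ V=3.9746 continue | (k=3,j=3): S=209.6521, (K−S)⁺=0.0000, hold=0.7284 ⇒ V=0.7284 continue  boundary S*=117.3314
step 2: (k=2,j=0): S=129.2494, (K−S)⁺=21.3106, hold=21.9533 ⇒ V=21.9533 continue | (k=2,j=1): S=156.8400, (K−S)⁺=0.0000, hold=8.0756 ⇒ V=8.0756 continue | (k=2,j=2): S=190.3203, (K−S)⁺=0.0000, hold=2.1499 ⇒ V=2.1499 continue  boundary S*=-
step 1: (k=1,j=0): S=142.3779, (K−S)⁺=8.1821, hold=14.0804 ⇒ V=14.0804 continue | (k=1,j=1): S=172.7711, (K−S)⁺=0.0000, hold=4.7329 ⇒ V=4.7329 continue  boundary S*=-
step 0: (k=0,j=0): S=156.8400, (K−S)⁺=0.0000, hold=8.7878 ⇒ V=8.7878 continue  boundary S*=-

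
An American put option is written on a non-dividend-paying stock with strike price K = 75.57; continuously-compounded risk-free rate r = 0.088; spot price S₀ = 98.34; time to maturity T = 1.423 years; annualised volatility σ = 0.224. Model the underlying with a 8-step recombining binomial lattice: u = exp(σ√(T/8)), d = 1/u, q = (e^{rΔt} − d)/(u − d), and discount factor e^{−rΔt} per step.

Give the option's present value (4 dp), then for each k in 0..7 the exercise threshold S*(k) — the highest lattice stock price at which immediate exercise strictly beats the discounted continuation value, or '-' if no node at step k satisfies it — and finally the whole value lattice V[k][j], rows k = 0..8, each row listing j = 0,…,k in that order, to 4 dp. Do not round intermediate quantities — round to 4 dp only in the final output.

params: Δt=0.17788 u=1.09908 d=0.90985 q=0.55977 e^(-rΔt)=0.98447
t_8 payoffs: 29.3852 19.7799 8.1770 0.0000 0.0000 0.0000 0.0000 0.0000 0.0000
t_7: node(7,0) S=50.7607 payoff=24.8093 vs cont=23.6356 → 24.8093 [stop]  node(7,1) S=61.3177 payoff=14.2523 vs cont=13.0786 → 14.2523 [stop]  node(7,2) S=74.0702 payoff=1.4998 vs cont=3.5439 → 3.5439 [wait]  node(7,3) S=89.4749 payoff=0.0000 vs cont=0.0000 → 0.0000 [wait]  node(7,4) S=108.0834 payoff=0.0000 vs cont=0.0000 → 0.0000 [wait]  node(7,5) S=130.5620 payoff=0.0000 vs cont=0.0000 → 0.0000 [wait]  node(7,6) S=157.7156 payoff=0.0000 vs cont=0.0000 → 0.0000 [wait]  node(7,7) S=190.5164 payoff=0.0000 vs cont=0.0000 → 0.0000 [wait]  ⇒ S*(7)=61.3177
t_6: node(6,0) S=55.7901 payoff=19.7799 vs cont=18.6062 → 19.7799 [stop]  node(6,1) S=67.3930 payoff=8.1770 vs cont=8.1298 → 8.1770 [stop]  node(6,2) S=81.4090 payoff=0.0000 vs cont=1.5359 → 1.5359 [wait]  node(6,3) S=98.3400 payoff=0.0000 vs cont=0.0000 → 0.0000 [wait]  node(6,4) S=118.7922 payoff=0.0000 vs cont=0.0000 → 0.0000 [wait]  node(6,5) S=143.4980 payoff=0.0000 vs cont=0.0000 → 0.0000 [wait]  node(6,6) S=173.3419 payoff=0.0000 vs cont=0.0000 → 0.0000 [wait]  ⇒ S*(6)=67.3930
t_5: node(5,0) S=61.3177 payoff=14.2523 vs cont=13.0786 → 14.2523 [stop]  node(5,1) S=74.0702 payoff=1.4998 vs cont=4.3902 → 4.3902 [wait]  node(5,2) S=89.4749 payoff=0.0000 vs cont=0.6656 → 0.6656 [wait]  node(5,3) S=108.0834 payoff=0.0000 vs cont=0.0000 → 0.0000 [wait]  node(5,4) S=130.5620 payoff=0.0000 vs cont=0.0000 → 0.0000 [wait]  node(5,5) S=157.7156 payoff=0.0000 vs cont=0.0000 → 0.0000 [wait]  ⇒ S*(5)=61.3177
t_4: node(4,0) S=67.3930 payoff=8.1770 vs cont=8.5962 → 8.5962 [wait]  node(4,1) S=81.4090 payoff=0.0000 vs cont=2.2695 → 2.2695 [wait]  node(4,2) S=98.3400 payoff=0.0000 vs cont=0.2885 → 0.2885 [wait]  node(4,3) S=118.7922 payoff=0.0000 vs cont=0.0000 → 0.0000 [wait]  node(4,4) S=143.4980 payoff=0.0000 vs cont=0.0000 → 0.0000 [wait]  ⇒ S*(4)=-
t_3: node(3,0) S=74.0702 payoff=1.4998 vs cont=4.9762 → 4.9762 [wait]  node(3,1) S=89.4749 payoff=0.0000 vs cont=1.1426 → 1.1426 [wait]  node(3,2) S=108.0834 payoff=0.0000 vs cont=0.1250 → 0.1250 [wait]  node(3,3) S=130.5620 payoff=0.0000 vs cont=0.0000 → 0.0000 [wait]  ⇒ S*(3)=-
t_2: node(2,0) S=81.4090 payoff=0.0000 vs cont=2.7863 → 2.7863 [wait]  node(2,1) S=98.3400 payoff=0.0000 vs cont=0.5641 → 0.5641 [wait]  node(2,2) S=118.7922 payoff=0.0000 vs cont=0.0542 → 0.0542 [wait]  ⇒ S*(2)=-
t_1: node(1,0) S=89.4749 payoff=0.0000 vs cont=1.5184 → 1.5184 [wait]  node(1,1) S=108.0834 payoff=0.0000 vs cont=0.2743 → 0.2743 [wait]  ⇒ S*(1)=-
t_0: node(0,0) S=98.3400 payoff=0.0000 vs cont=0.8092 → 0.8092 [wait]  ⇒ S*(0)=-

price = 0.8092
boundary = - - - - - 61.3177 67.3930 61.3177
tree:
0.8092
1.5184 0.2743
2.7863 0.5641 0.0542
4.9762 1.1426 0.1250 0.0000
8.5962 2.2695 0.2885 0.0000 0.0000
14.2523 4.3902 0.6656 0.0000 0.0000 0.0000
19.7799 8.1770 1.5359 0.0000 0.0000 0.0000 0.0000
24.8093 14.2523 3.5439 0.0000 0.0000 0.0000 0.0000 0.0000
29.3852 19.7799 8.1770 0.0000 0.0000 0.0000 0.0000 0.0000 0.0000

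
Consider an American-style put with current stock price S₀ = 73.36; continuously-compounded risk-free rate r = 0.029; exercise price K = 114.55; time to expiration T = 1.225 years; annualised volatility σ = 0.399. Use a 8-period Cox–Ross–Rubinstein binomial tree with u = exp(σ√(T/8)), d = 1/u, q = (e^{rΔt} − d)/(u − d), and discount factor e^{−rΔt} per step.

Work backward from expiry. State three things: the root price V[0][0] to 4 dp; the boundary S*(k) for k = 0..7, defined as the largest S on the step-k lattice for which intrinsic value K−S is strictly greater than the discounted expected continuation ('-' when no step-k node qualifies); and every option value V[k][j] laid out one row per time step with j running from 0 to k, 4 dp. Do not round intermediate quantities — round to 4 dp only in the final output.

price = 42.6934
boundary = - 62.7554 53.6838 62.7554 53.6838 62.7554 73.3600 85.7565
tree:
42.6934
51.7946 33.0438
60.8662 42.0607 23.3967
68.6264 51.7946 31.7065 14.4402
75.2649 60.8662 41.3995 21.3004 7.0004
80.9438 68.6264 51.7946 30.3089 11.5527 2.0394
85.8017 75.2649 60.8662 41.1900 18.5779 3.9036 0.0000
89.9574 80.9438 68.6264 51.7946 28.7935 7.4719 0.0000 0.0000
93.5124 85.8017 75.2649 60.8662 41.1900 14.3021 0.0000 0.0000 0.0000

params: Δt=0.15313 u=1.16898 d=0.85545 q=0.47524 e^(-rΔt)=0.99557
t_8 payoffs: 93.5124 85.8017 75.2649 60.8662 41.1900 14.3021 0.0000 0.0000 0.0000
t_7: node(7,0) S=24.5926 payoff=89.9574 vs cont=89.4499 → 89.9574 [stop]  node(7,1) S=33.6062 payoff=80.9438 vs cont=80.4362 → 80.9438 [stop]  node(7,2) S=45.9236 payoff=68.6264 vs cont=68.1189 → 68.6264 [stop]  node(7,3) S=62.7554 payoff=51.7946 vs cont=51.2870 → 51.7946 [stop]  node(7,4) S=85.7565 payoff=28.7935 vs cont=28.2859 → 28.7935 [stop]  node(7,5) S=117.1880 payoff=0.0000 vs cont=7.4719 → 7.4719 [wait]  node(7,6) S=160.1396 payoff=0.0000 vs cont=0.0000 → 0.0000 [wait]  node(7,7) S=218.8339 payoff=0.0000 vs cont=0.0000 → 0.0000 [wait]  ⇒ S*(7)=85.7565
t_6: node(6,0) S=28.7483 payoff=85.8017 vs cont=85.2942 → 85.8017 [stop]  node(6,1) S=39.2851 payoff=75.2649 vs cont=74.7574 → 75.2649 [stop]  node(6,2) S=53.6838 payoff=60.8662 vs cont=60.3586 → 60.8662 [stop]  node(6,3) S=73.3600 payoff=41.1900 vs cont=40.6825 → 41.1900 [stop]  node(6,4) S=100.2479 payoff=14.3021 vs cont=18.5779 → 18.5779 [wait]  node(6,5) S=136.9906 payoff=0.0000 vs cont=3.9036 → 3.9036 [wait]  node(6,6) S=187.2004 payoff=0.0000 vs cont=0.0000 → 0.0000 [wait]  ⇒ S*(6)=73.3600
t_5: node(5,0) S=33.6062 payoff=80.9438 vs cont=80.4362 → 80.9438 [stop]  node(5,1) S=45.9236 payoff=68.6264 vs cont=68.1189 → 68.6264 [stop]  node(5,2) S=62.7554 payoff=51.7946 vs cont=51.2870 → 51.7946 [stop]  node(5,3) S=85.7565 payoff=28.7935 vs cont=30.3089 → 30.3089 [wait]  node(5,4) S=117.1880 payoff=0.0000 vs cont=11.5527 → 11.5527 [wait]  node(5,5) S=160.1396 payoff=0.0000 vs cont=2.0394 → 2.0394 [wait]  ⇒ S*(5)=62.7554
t_4: node(4,0) S=39.2851 payoff=75.2649 vs cont=74.7574 → 75.2649 [stop]  node(4,1) S=53.6838 payoff=60.8662 vs cont=60.3586 → 60.8662 [stop]  node(4,2) S=73.3600 payoff=41.1900 vs cont=41.3995 → 41.3995 [wait]  node(4,3) S=100.2479 payoff=14.3021 vs cont=21.3004 → 21.3004 [wait]  node(4,4) S=136.9906 payoff=0.0000 vs cont=7.0004 → 7.0004 [wait]  ⇒ S*(4)=53.6838
t_3: node(3,0) S=45.9236 payoff=68.6264 vs cont=68.1189 → 68.6264 [stop]  node(3,1) S=62.7554 payoff=51.7946 vs cont=51.3861 → 51.7946 [stop]  node(3,2) S=85.7565 payoff=28.7935 vs cont=31.7065 → 31.7065 [wait]  node(3,3) S=117.1880 payoff=0.0000 vs cont=14.4402 → 14.4402 [wait]  ⇒ S*(3)=62.7554
t_2: node(2,0) S=53.6838 payoff=60.8662 vs cont=60.3586 → 60.8662 [stop]  node(2,1) S=73.3600 payoff=41.1900 vs cont=42.0607 → 42.0607 [wait]  node(2,2) S=100.2479 payoff=14.3021 vs cont=23.3967 → 23.3967 [wait]  ⇒ S*(2)=53.6838
t_1: node(1,0) S=62.7554 payoff=51.7946 vs cont=51.6990 → 51.7946 [stop]  node(1,1) S=85.7565 payoff=28.7935 vs cont=33.0438 → 33.0438 [wait]  ⇒ S*(1)=62.7554
t_0: node(0,0) S=73.3600 payoff=41.1900 vs cont=42.6934 → 42.6934 [wait]  ⇒ S*(0)=-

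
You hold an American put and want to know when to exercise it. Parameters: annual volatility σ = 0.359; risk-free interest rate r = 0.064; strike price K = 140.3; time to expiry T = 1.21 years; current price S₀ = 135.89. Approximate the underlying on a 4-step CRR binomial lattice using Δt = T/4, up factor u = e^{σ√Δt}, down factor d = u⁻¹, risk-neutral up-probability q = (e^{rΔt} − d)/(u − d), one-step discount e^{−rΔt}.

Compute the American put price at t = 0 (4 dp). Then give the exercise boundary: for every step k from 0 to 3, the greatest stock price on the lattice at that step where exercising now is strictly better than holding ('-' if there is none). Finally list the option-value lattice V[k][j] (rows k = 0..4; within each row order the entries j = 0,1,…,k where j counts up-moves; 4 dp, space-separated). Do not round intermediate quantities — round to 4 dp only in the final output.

params: Δt=0.30250 u=1.21829 d=0.82082 q=0.49998 e^(-rΔt)=0.98083
t_4 payoffs: 78.6147 48.7445 4.4100 0.0000 0.0000
t_3: node(3,0) S=75.1507 payoff=65.1493 vs cont=62.4592 → 65.1493 [stop]  node(3,1) S=111.5414 payoff=28.7586 vs cont=26.0685 → 28.7586 [stop]  node(3,2) S=165.5537 payoff=0.0000 vs cont=2.1628 → 2.1628 [wait]  node(3,3) S=245.7208 payoff=0.0000 vs cont=0.0000 → 0.0000 [wait]  ⇒ S*(3)=111.5414
t_2: node(2,0) S=91.5555 payoff=48.7445 vs cont=46.0544 → 48.7445 [stop]  node(2,1) S=135.8900 payoff=4.4100 vs cont=15.1648 → 15.1648 [wait]  node(2,2) S=201.6928 payoff=0.0000 vs cont=1.0607 → 1.0607 [wait]  ⇒ S*(2)=91.5555
t_1: node(1,0) S=111.5414 payoff=28.7586 vs cont=31.3426 → 31.3426 [wait]  node(1,1) S=165.5537 payoff=0.0000 vs cont=7.9575 → 7.9575 [wait]  ⇒ S*(1)=-
t_0: node(0,0) S=135.8900 payoff=4.4100 vs cont=19.2737 → 19.2737 [wait]  ⇒ S*(0)=-

price = 19.2737
boundary = - - 91.5555 111.5414
tree:
19.2737
31.3426 7.9575
48.7445 15.1648 1.0607
65.1493 28.7586 2.1628 0.0000
78.6147 48.7445 4.4100 0.0000 0.0000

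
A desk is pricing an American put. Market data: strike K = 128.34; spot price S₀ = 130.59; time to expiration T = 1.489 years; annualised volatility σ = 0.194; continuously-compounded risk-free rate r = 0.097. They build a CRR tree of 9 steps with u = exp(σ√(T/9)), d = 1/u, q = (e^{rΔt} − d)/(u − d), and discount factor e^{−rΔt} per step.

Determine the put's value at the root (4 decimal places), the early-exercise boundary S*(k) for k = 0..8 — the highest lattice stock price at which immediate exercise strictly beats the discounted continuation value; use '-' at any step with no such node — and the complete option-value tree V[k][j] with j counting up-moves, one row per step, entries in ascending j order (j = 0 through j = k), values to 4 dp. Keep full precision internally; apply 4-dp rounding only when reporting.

Δt=0.16544, u=1.08211, d=0.92412, q=0.58268, disc=e^(-rΔt)=0.98408
k=9 terminal: V=max(K-S,0) → 64.1479 53.1741 40.3242 25.2776 7.6587 0.0000 0.0000 0.0000 0.0000 0.0000
k=8: j=0 S=69.4626 intr=58.8774 cont=56.8342 V=58.8774[EX]; j=1 S=81.3375 intr=47.0025 cont=44.9593 V=47.0025[EX]; j=2 S=95.2424 intr=33.0976 cont=31.0544 V=33.0976[EX]; j=3 S=111.5245 intr=16.8155 cont=14.7723 V=16.8155[EX]; j=4 S=130.5900 intr=0.0000 cont=3.1452 V=3.1452[hold]; j=5 S=152.9148 intr=0.0000 cont=0.0000 V=0.0000[hold]; j=6 S=179.0562 intr=0.0000 cont=0.0000 V=0.0000[hold]; j=7 S=209.6665 intr=0.0000 cont=0.0000 V=0.0000[hold]; j=8 S=245.5097 intr=0.0000 cont=0.0000 V=0.0000[hold]  S*(8)=111.5245
k=7: j=0 S=75.1659 intr=53.1741 cont=51.1309 V=53.1741[EX]; j=1 S=88.0158 intr=40.3242 cont=38.2810 V=40.3242[EX]; j=2 S=103.0624 intr=25.2776 cont=23.2344 V=25.2776[EX]; j=3 S=120.6813 intr=7.6587 cont=8.7091 V=8.7091[hold]; j=4 S=141.3122 intr=0.0000 cont=1.2916 V=1.2916[hold]; j=5 S=165.4701 intr=0.0000 cont=0.0000 V=0.0000[hold]; j=6 S=193.7578 intr=0.0000 cont=0.0000 V=0.0000[hold]; j=7 S=226.8814 intr=0.0000 cont=0.0000 V=0.0000[hold]  S*(7)=103.0624
k=6: j=0 S=81.3375 intr=47.0025 cont=44.9593 V=47.0025[EX]; j=1 S=95.2424 intr=33.0976 cont=31.0544 V=33.0976[EX]; j=2 S=111.5245 intr=16.8155 cont=15.3747 V=16.8155[EX]; j=3 S=130.5900 intr=0.0000 cont=4.3172 V=4.3172[hold]; j=4 S=152.9148 intr=0.0000 cont=0.5304 V=0.5304[hold]; j=5 S=179.0562 intr=0.0000 cont=0.0000 V=0.0000[hold]; j=6 S=209.6665 intr=0.0000 cont=0.0000 V=0.0000[hold]  S*(6)=111.5245
k=5: j=0 S=88.0158 intr=40.3242 cont=38.2810 V=40.3242[EX]; j=1 S=103.0624 intr=25.2776 cont=23.2344 V=25.2776[EX]; j=2 S=120.6813 intr=7.6587 cont=9.3812 V=9.3812[hold]; j=3 S=141.3122 intr=0.0000 cont=2.0771 V=2.0771[hold]; j=4 S=165.4701 intr=0.0000 cont=0.2178 V=0.2178[hold]; j=5 S=193.7578 intr=0.0000 cont=0.0000 V=0.0000[hold]  S*(5)=103.0624
k=4: j=0 S=95.2424 intr=33.0976 cont=31.0544 V=33.0976[EX]; j=1 S=111.5245 intr=16.8155 cont=15.7601 V=16.8155[EX]; j=2 S=130.5900 intr=0.0000 cont=5.0436 V=5.0436[hold]; j=3 S=152.9148 intr=0.0000 cont=0.9779 V=0.9779[hold]; j=4 S=179.0562 intr=0.0000 cont=0.0895 V=0.0895[hold]  S*(4)=111.5245
k=3: j=0 S=103.0624 intr=25.2776 cont=23.2344 V=25.2776[EX]; j=1 S=120.6813 intr=7.6587 cont=9.7977 V=9.7977[hold]; j=2 S=141.3122 intr=0.0000 cont=2.6320 V=2.6320[hold]; j=3 S=165.4701 intr=0.0000 cont=0.4529 V=0.4529[hold]  S*(3)=103.0624
k=2: j=0 S=111.5245 intr=16.8155 cont=15.9989 V=16.8155[EX]; j=1 S=130.5900 intr=0.0000 cont=5.5329 V=5.5329[hold]; j=2 S=152.9148 intr=0.0000 cont=1.3406 V=1.3406[hold]  S*(2)=111.5245
k=1: j=0 S=120.6813 intr=7.6587 cont=10.0783 V=10.0783[hold]; j=1 S=141.3122 intr=0.0000 cont=3.0409 V=3.0409[hold]  S*(1)=-
k=0: j=0 S=130.5900 intr=0.0000 cont=5.8825 V=5.8825[hold]  S*(0)=-

price = 5.8825
boundary = - - 111.5245 103.0624 111.5245 103.0624 111.5245 103.0624 111.5245
tree:
5.8825
10.0783 3.0409
16.8155 5.5329 1.3406
25.2776 9.7977 2.6320 0.4529
33.0976 16.8155 5.0436 0.9779 0.0895
40.3242 25.2776 9.3812 2.0771 0.2178 0.0000
47.0025 33.0976 16.8155 4.3172 0.5304 0.0000 0.0000
53.1741 40.3242 25.2776 8.7091 1.2916 0.0000 0.0000 0.0000
58.8774 47.0025 33.0976 16.8155 3.1452 0.0000 0.0000 0.0000 0.0000
64.1479 53.1741 40.3242 25.2776 7.6587 0.0000 0.0000 0.0000 0.0000 0.0000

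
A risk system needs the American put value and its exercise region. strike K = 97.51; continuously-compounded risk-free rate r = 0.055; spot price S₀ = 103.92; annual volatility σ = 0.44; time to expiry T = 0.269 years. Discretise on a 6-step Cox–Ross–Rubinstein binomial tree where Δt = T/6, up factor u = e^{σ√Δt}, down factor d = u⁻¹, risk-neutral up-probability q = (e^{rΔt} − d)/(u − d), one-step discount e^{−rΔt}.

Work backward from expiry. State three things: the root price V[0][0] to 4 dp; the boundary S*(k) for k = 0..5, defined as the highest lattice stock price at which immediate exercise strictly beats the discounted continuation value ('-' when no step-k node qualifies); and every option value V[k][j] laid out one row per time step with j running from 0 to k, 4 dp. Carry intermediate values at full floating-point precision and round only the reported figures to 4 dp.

price = 6.0186
boundary = - - - - 71.5904 78.5807
tree:
6.0186
9.1942 2.7431
13.5877 4.6669 0.7543
19.2628 7.7485 1.4826 0.0000
25.9196 12.4301 2.9139 0.0000 0.0000
32.2881 18.9293 5.7271 0.0000 0.0000 0.0000
38.0900 25.9196 11.2565 0.0000 0.0000 0.0000 0.0000

Δt=0.04483, u=1.09764, d=0.91104, q=0.48996, disc=e^(-rΔt)=0.99754
k=6 terminal: V=max(K-S,0) → 38.0900 25.9196 11.2565 0.0000 0.0000 0.0000 0.0000
k=5: j=0 S=65.2219 intr=32.2881 cont=32.0479 V=32.2881[EX]; j=1 S=78.5807 intr=18.9293 cont=18.6892 V=18.9293[EX]; j=2 S=94.6756 intr=2.8344 cont=5.7271 V=5.7271[hold]; j=3 S=114.0671 intr=0.0000 cont=0.0000 V=0.0000[hold]; j=4 S=137.4303 intr=0.0000 cont=0.0000 V=0.0000[hold]; j=5 S=165.5787 intr=0.0000 cont=0.0000 V=0.0000[hold]  S*(5)=78.5807
k=4: j=0 S=71.5904 intr=25.9196 cont=25.6794 V=25.9196[EX]; j=1 S=86.2535 intr=11.2565 cont=12.4301 V=12.4301[hold]; j=2 S=103.9200 intr=0.0000 cont=2.9139 V=2.9139[hold]; j=3 S=125.2049 intr=0.0000 cont=0.0000 V=0.0000[hold]; j=4 S=150.8494 intr=0.0000 cont=0.0000 V=0.0000[hold]  S*(4)=71.5904
k=3: j=0 S=78.5807 intr=18.9293 cont=19.2628 V=19.2628[hold]; j=1 S=94.6756 intr=2.8344 cont=7.7485 V=7.7485[hold]; j=2 S=114.0671 intr=0.0000 cont=1.4826 V=1.4826[hold]; j=3 S=137.4303 intr=0.0000 cont=0.0000 V=0.0000[hold]  S*(3)=-
k=2: j=0 S=86.2535 intr=11.2565 cont=13.5877 V=13.5877[hold]; j=1 S=103.9200 intr=0.0000 cont=4.6669 V=4.6669[hold]; j=2 S=125.2049 intr=0.0000 cont=0.7543 V=0.7543[hold]  S*(2)=-
k=1: j=0 S=94.6756 intr=2.8344 cont=9.1942 V=9.1942[hold]; j=1 S=114.0671 intr=0.0000 cont=2.7431 V=2.7431[hold]  S*(1)=-
k=0: j=0 S=103.9200 intr=0.0000 cont=6.0186 V=6.0186[hold]  S*(0)=-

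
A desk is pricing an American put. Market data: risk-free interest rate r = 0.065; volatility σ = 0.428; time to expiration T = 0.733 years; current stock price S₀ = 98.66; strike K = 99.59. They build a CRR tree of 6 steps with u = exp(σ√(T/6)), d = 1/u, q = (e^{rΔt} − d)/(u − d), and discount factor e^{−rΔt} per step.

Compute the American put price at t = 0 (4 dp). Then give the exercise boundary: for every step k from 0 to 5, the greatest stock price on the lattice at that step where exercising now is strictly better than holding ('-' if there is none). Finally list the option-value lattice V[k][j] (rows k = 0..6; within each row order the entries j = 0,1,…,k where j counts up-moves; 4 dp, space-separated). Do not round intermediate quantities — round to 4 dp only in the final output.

params: Δt=0.12217 u=1.16137 d=0.86106 q=0.48922 e^(-rΔt)=0.99209
t_6 payoffs: 59.3805 45.3567 26.4418 0.9300 0.0000 0.0000 0.0000
t_5: node(5,0) S=46.6979 payoff=52.8921 vs cont=52.1044 → 52.8921 [stop]  node(5,1) S=62.9847 payoff=36.6053 vs cont=35.8176 → 36.6053 [stop]  node(5,2) S=84.9518 payoff=14.6382 vs cont=13.8505 → 14.6382 [stop]  node(5,3) S=114.5803 payoff=0.0000 vs cont=0.4713 → 0.4713 [wait]  node(5,4) S=154.5423 payoff=0.0000 vs cont=0.0000 → 0.0000 [wait]  node(5,5) S=208.4418 payoff=0.0000 vs cont=0.0000 → 0.0000 [wait]  ⇒ S*(5)=84.9518
t_4: node(4,0) S=54.2333 payoff=45.3567 vs cont=44.5690 → 45.3567 [stop]  node(4,1) S=73.1482 payoff=26.4418 vs cont=25.6541 → 26.4418 [stop]  node(4,2) S=98.6600 payoff=0.9300 vs cont=7.6465 → 7.6465 [wait]  node(4,3) S=133.0695 payoff=0.0000 vs cont=0.2388 → 0.2388 [wait]  node(4,4) S=179.4800 payoff=0.0000 vs cont=0.0000 → 0.0000 [wait]  ⇒ S*(4)=73.1482
t_3: node(3,0) S=62.9847 payoff=36.6053 vs cont=35.8176 → 36.6053 [stop]  node(3,1) S=84.9518 payoff=14.6382 vs cont=17.1104 → 17.1104 [wait]  node(3,2) S=114.5803 payoff=0.0000 vs cont=3.9907 → 3.9907 [wait]  node(3,3) S=154.5423 payoff=0.0000 vs cont=0.1210 → 0.1210 [wait]  ⇒ S*(3)=62.9847
t_2: node(2,0) S=73.1482 payoff=26.4418 vs cont=26.8540 → 26.8540 [wait]  node(2,1) S=98.6600 payoff=0.9300 vs cont=10.6075 → 10.6075 [wait]  node(2,2) S=133.0695 payoff=0.0000 vs cont=2.0810 → 2.0810 [wait]  ⇒ S*(2)=-
t_1: node(1,0) S=84.9518 payoff=14.6382 vs cont=18.7564 → 18.7564 [wait]  node(1,1) S=114.5803 payoff=0.0000 vs cont=6.3853 → 6.3853 [wait]  ⇒ S*(1)=-
t_0: node(0,0) S=98.6600 payoff=0.9300 vs cont=12.6037 → 12.6037 [wait]  ⇒ S*(0)=-

price = 12.6037
boundary = - - - 62.9847 73.1482 84.9518
tree:
12.6037
18.7564 6.3853
26.8540 10.6075 2.0810
36.6053 17.1104 3.9907 0.1210
45.3567 26.4418 7.6465 0.2388 0.0000
52.8921 36.6053 14.6382 0.4713 0.0000 0.0000
59.3805 45.3567 26.4418 0.9300 0.0000 0.0000 0.0000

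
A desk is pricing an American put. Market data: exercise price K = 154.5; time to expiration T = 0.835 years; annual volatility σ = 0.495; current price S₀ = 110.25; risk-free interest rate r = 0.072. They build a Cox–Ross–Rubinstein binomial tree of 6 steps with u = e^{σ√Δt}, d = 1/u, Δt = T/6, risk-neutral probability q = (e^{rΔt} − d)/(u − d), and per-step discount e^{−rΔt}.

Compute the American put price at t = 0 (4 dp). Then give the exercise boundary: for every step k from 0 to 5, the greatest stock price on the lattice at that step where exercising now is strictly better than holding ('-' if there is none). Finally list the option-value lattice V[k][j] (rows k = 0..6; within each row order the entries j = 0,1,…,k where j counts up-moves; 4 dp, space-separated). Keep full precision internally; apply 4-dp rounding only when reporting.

Δt=0.13917, u=1.20281, d=0.83139, q=0.48108, disc=e^(-rΔt)=0.99003
k=6 terminal: V=max(K-S,0) → 118.0919 101.8266 78.2947 44.2500 0.0000 0.0000 0.0000
k=5: j=0 S=43.7920 intr=110.7080 cont=109.1677 V=110.7080[EX]; j=1 S=63.3561 intr=91.1439 cont=89.6036 V=91.1439[EX]; j=2 S=91.6604 intr=62.8396 cont=61.2992 V=62.8396[EX]; j=3 S=132.6097 intr=21.8903 cont=22.7333 V=22.7333[hold]; j=4 S=191.8532 intr=0.0000 cont=0.0000 V=0.0000[hold]; j=5 S=277.5637 intr=0.0000 cont=0.0000 V=0.0000[hold]  S*(5)=91.6604
k=4: j=0 S=52.6734 intr=101.8266 cont=100.2862 V=101.8266[EX]; j=1 S=76.2053 intr=78.2947 cont=76.7544 V=78.2947[EX]; j=2 S=110.2500 intr=44.2500 cont=43.1112 V=44.2500[EX]; j=3 S=159.5042 intr=0.0000 cont=11.6792 V=11.6792[hold]; j=4 S=230.7628 intr=0.0000 cont=0.0000 V=0.0000[hold]  S*(4)=110.2500
k=3: j=0 S=63.3561 intr=91.1439 cont=89.6036 V=91.1439[EX]; j=1 S=91.6604 intr=62.8396 cont=61.2992 V=62.8396[EX]; j=2 S=132.6097 intr=21.8903 cont=28.2959 V=28.2959[hold]; j=3 S=191.8532 intr=0.0000 cont=6.0002 V=6.0002[hold]  S*(3)=91.6604
k=2: j=0 S=76.2053 intr=78.2947 cont=76.7544 V=78.2947[EX]; j=1 S=110.2500 intr=44.2500 cont=45.7605 V=45.7605[hold]; j=2 S=159.5042 intr=0.0000 cont=17.3947 V=17.3947[hold]  S*(2)=76.2053
k=1: j=0 S=91.6604 intr=62.8396 cont=62.0187 V=62.8396[EX]; j=1 S=132.6097 intr=21.8903 cont=31.7942 V=31.7942[hold]  S*(1)=91.6604
k=0: j=0 S=110.2500 intr=44.2500 cont=47.4267 V=47.4267[hold]  S*(0)=-

price = 47.4267
boundary = - 91.6604 76.2053 91.6604 110.2500 91.6604
tree:
47.4267
62.8396 31.7942
78.2947 45.7605 17.3947
91.1439 62.8396 28.2959 6.0002
101.8266 78.2947 44.2500 11.6792 0.0000
110.7080 91.1439 62.8396 22.7333 0.0000 0.0000
118.0919 101.8266 78.2947 44.2500 0.0000 0.0000 0.0000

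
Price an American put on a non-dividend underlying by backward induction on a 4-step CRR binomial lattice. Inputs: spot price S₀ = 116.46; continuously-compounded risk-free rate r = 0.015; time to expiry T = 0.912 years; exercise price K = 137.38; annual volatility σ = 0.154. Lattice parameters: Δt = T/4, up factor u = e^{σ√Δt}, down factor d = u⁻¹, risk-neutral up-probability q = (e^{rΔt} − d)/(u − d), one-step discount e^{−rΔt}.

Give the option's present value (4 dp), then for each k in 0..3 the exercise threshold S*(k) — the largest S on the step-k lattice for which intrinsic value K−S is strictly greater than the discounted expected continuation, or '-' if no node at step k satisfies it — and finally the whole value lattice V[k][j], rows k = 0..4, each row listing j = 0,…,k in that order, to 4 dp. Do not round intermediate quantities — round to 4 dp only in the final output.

price = 21.2483
boundary = - 108.2035 116.4600 125.3465
tree:
21.2483
29.1765 13.6182
36.8476 20.9200 6.5504
43.9749 29.1765 12.0335 1.2182
50.5969 36.8476 20.9200 2.4689 0.0000

params: Δt=0.22800 u=1.07631 d=0.92910 q=0.50490 e^(-rΔt)=0.99659
t_4 payoffs: 50.5969 36.8476 20.9200 2.4689 0.0000
t_3: node(3,0) S=93.4051 payoff=43.9749 vs cont=43.5059 → 43.9749 [stop]  node(3,1) S=108.2035 payoff=29.1765 vs cont=28.7074 → 29.1765 [stop]  node(3,2) S=125.3465 payoff=12.0335 vs cont=11.5645 → 12.0335 [stop]  node(3,3) S=145.2055 payoff=0.0000 vs cont=1.2182 → 1.2182 [wait]  ⇒ S*(3)=125.3465
t_2: node(2,0) S=100.5324 payoff=36.8476 vs cont=36.3786 → 36.8476 [stop]  node(2,1) S=116.4600 payoff=20.9200 vs cont=20.4510 → 20.9200 [stop]  node(2,2) S=134.9111 payoff=2.4689 vs cont=6.5504 → 6.5504 [wait]  ⇒ S*(2)=116.4600
t_1: node(1,0) S=108.2035 payoff=29.1765 vs cont=28.7074 → 29.1765 [stop]  node(1,1) S=125.3465 payoff=12.0335 vs cont=13.6182 → 13.6182 [wait]  ⇒ S*(1)=108.2035
t_0: node(0,0) S=116.4600 payoff=20.9200 vs cont=21.2483 → 21.2483 [wait]  ⇒ S*(0)=-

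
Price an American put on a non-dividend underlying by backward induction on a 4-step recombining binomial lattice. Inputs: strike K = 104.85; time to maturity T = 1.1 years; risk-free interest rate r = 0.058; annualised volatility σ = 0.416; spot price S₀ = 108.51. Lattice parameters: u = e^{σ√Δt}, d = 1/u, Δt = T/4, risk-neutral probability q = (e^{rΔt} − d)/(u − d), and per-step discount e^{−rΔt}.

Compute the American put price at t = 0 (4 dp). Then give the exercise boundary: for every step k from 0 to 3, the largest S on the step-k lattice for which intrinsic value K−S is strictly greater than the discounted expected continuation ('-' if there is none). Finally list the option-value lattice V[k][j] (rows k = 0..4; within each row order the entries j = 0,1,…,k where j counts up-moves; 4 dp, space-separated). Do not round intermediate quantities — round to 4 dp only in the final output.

params: Δt=0.27500 u=1.24378 d=0.80400 q=0.48224 e^(-rΔt)=0.98418
t_4 payoffs: 59.5080 34.7069 0.0000 0.0000 0.0000
t_3: node(3,0) S=56.3953 payoff=48.4547 vs cont=46.7956 → 48.4547 [stop]  node(3,1) S=87.2424 payoff=17.6076 vs cont=17.6856 → 17.6856 [wait]  node(3,2) S=134.9622 payoff=0.0000 vs cont=0.0000 → 0.0000 [wait]  node(3,3) S=208.7838 payoff=0.0000 vs cont=0.0000 → 0.0000 [wait]  ⇒ S*(3)=56.3953
t_2: node(2,0) S=70.1431 payoff=34.7069 vs cont=33.0848 → 34.7069 [stop]  node(2,1) S=108.5100 payoff=0.0000 vs cont=9.0121 → 9.0121 [wait]  node(2,2) S=167.8628 payoff=0.0000 vs cont=0.0000 → 0.0000 [wait]  ⇒ S*(2)=70.1431
t_1: node(1,0) S=87.2424 payoff=17.6076 vs cont=21.9628 → 21.9628 [wait]  node(1,1) S=134.9622 payoff=0.0000 vs cont=4.5923 → 4.5923 [wait]  ⇒ S*(1)=-
t_0: node(0,0) S=108.5100 payoff=0.0000 vs cont=13.3711 → 13.3711 [wait]  ⇒ S*(0)=-

price = 13.3711
boundary = - - 70.1431 56.3953
tree:
13.3711
21.9628 4.5923
34.7069 9.0121 0.0000
48.4547 17.6856 0.0000 0.0000
59.5080 34.7069 0.0000 0.0000 0.0000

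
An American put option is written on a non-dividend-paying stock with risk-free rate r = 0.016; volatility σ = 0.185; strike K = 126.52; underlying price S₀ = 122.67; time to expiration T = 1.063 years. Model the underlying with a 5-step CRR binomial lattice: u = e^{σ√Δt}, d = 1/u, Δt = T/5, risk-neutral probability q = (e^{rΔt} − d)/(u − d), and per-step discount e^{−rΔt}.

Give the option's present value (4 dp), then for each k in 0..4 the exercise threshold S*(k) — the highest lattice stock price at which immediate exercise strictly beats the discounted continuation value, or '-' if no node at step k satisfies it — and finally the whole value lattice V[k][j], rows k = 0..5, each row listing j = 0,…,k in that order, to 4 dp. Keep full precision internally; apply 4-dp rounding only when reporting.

params: Δt=0.21260 u=1.08904 d=0.91824 q=0.49864 e^(-rΔt)=0.99660
t_5 payoffs: 46.4426 31.5467 13.8800 0.0000 0.0000 0.0000
t_4: node(4,0) S=87.2079 payoff=39.3121 vs cont=38.8825 → 39.3121 [stop]  node(4,1) S=103.4301 payoff=23.0899 vs cont=22.6603 → 23.0899 [stop]  node(4,2) S=122.6700 payoff=3.8500 vs cont=6.9353 → 6.9353 [wait]  node(4,3) S=145.4889 payoff=0.0000 vs cont=0.0000 → 0.0000 [wait]  node(4,4) S=172.5524 payoff=0.0000 vs cont=0.0000 → 0.0000 [wait]  ⇒ S*(4)=103.4301
t_3: node(3,0) S=94.9733 payoff=31.5467 vs cont=31.1171 → 31.5467 [stop]  node(3,1) S=112.6400 payoff=13.8800 vs cont=14.9836 → 14.9836 [wait]  node(3,2) S=133.5931 payoff=0.0000 vs cont=3.4653 → 3.4653 [wait]  node(3,3) S=158.4439 payoff=0.0000 vs cont=0.0000 → 0.0000 [wait]  ⇒ S*(3)=94.9733
t_2: node(2,0) S=103.4301 payoff=23.0899 vs cont=23.2087 → 23.2087 [wait]  node(2,1) S=122.6700 payoff=3.8500 vs cont=9.2088 → 9.2088 [wait]  node(2,2) S=145.4889 payoff=0.0000 vs cont=1.7315 → 1.7315 [wait]  ⇒ S*(2)=-
t_1: node(1,0) S=112.6400 payoff=13.8800 vs cont=16.1727 → 16.1727 [wait]  node(1,1) S=133.5931 payoff=0.0000 vs cont=5.4617 → 5.4617 [wait]  ⇒ S*(1)=-
t_0: node(0,0) S=122.6700 payoff=3.8500 vs cont=10.7950 → 10.7950 [wait]  ⇒ S*(0)=-

price = 10.7950
boundary = - - - 94.9733 103.4301
tree:
10.7950
16.1727 5.4617
23.2087 9.2088 1.7315
31.5467 14.9836 3.4653 0.0000
39.3121 23.0899 6.9353 0.0000 0.0000
46.4426 31.5467 13.8800 0.0000 0.0000 0.0000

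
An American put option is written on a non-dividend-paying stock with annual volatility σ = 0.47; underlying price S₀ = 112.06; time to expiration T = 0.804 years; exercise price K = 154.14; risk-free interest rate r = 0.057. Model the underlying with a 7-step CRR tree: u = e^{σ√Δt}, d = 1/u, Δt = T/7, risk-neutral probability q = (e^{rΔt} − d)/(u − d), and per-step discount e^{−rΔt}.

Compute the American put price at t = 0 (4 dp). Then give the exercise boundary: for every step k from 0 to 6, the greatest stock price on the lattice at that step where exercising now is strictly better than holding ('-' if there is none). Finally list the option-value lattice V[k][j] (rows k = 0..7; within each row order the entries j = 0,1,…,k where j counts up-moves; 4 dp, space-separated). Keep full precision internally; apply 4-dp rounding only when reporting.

Δt=0.11486, u=1.17267, d=0.85275, q=0.48079, disc=e^(-rΔt)=0.99347
k=7 terminal: V=max(K-S,0) → 117.3938 103.6081 84.6504 58.5805 22.7303 0.0000 0.0000 0.0000
k=6: j=0 S=43.0913 intr=111.0487 cont=110.0429 V=111.0487[EX]; j=1 S=59.2575 intr=94.8825 cont=93.8767 V=94.8825[EX]; j=2 S=81.4886 intr=72.6514 cont=71.6456 V=72.6514[EX]; j=3 S=112.0600 intr=42.0800 cont=41.0742 V=42.0800[EX]; j=4 S=154.1006 intr=0.0394 cont=11.7247 V=11.7247[hold]; j=5 S=211.9133 intr=0.0000 cont=0.0000 V=0.0000[hold]; j=6 S=291.4151 intr=0.0000 cont=0.0000 V=0.0000[hold]  S*(6)=112.0600
k=5: j=0 S=50.5319 intr=103.6081 cont=102.6022 V=103.6081[EX]; j=1 S=69.4896 intr=84.6504 cont=83.6446 V=84.6504[EX]; j=2 S=95.5595 intr=58.5805 cont=57.5747 V=58.5805[EX]; j=3 S=131.4097 intr=22.7303 cont=27.3060 V=27.3060[hold]; j=4 S=180.7097 intr=0.0000 cont=6.0478 V=6.0478[hold]; j=5 S=248.5050 intr=0.0000 cont=0.0000 V=0.0000[hold]  S*(5)=95.5595
k=4: j=0 S=59.2575 intr=94.8825 cont=93.8767 V=94.8825[EX]; j=1 S=81.4886 intr=72.6514 cont=71.6456 V=72.6514[EX]; j=2 S=112.0600 intr=42.0800 cont=43.2598 V=43.2598[hold]; j=3 S=154.1006 intr=0.0394 cont=16.9737 V=16.9737[hold]; j=4 S=211.9133 intr=0.0000 cont=3.1196 V=3.1196[hold]  S*(4)=81.4886
k=3: j=0 S=69.4896 intr=84.6504 cont=83.6446 V=84.6504[EX]; j=1 S=95.5595 intr=58.5805 cont=58.1382 V=58.5805[EX]; j=2 S=131.4097 intr=22.7303 cont=30.4218 V=30.4218[hold]; j=3 S=180.7097 intr=0.0000 cont=10.2454 V=10.2454[hold]  S*(3)=95.5595
k=2: j=0 S=81.4886 intr=72.6514 cont=71.6456 V=72.6514[EX]; j=1 S=112.0600 intr=42.0800 cont=44.7481 V=44.7481[hold]; j=2 S=154.1006 intr=0.0394 cont=20.5859 V=20.5859[hold]  S*(2)=81.4886
k=1: j=0 S=95.5595 intr=58.5805 cont=58.8491 V=58.8491[hold]; j=1 S=131.4097 intr=22.7303 cont=32.9149 V=32.9149[hold]  S*(1)=-
k=0: j=0 S=112.0600 intr=42.0800 cont=46.0774 V=46.0774[hold]  S*(0)=-

price = 46.0774
boundary = - - 81.4886 95.5595 81.4886 95.5595 112.0600
tree:
46.0774
58.8491 32.9149
72.6514 44.7481 20.5859
84.6504 58.5805 30.4218 10.2454
94.8825 72.6514 43.2598 16.9737 3.1196
103.6081 84.6504 58.5805 27.3060 6.0478 0.0000
111.0487 94.8825 72.6514 42.0800 11.7247 0.0000 0.0000
117.3938 103.6081 84.6504 58.5805 22.7303 0.0000 0.0000 0.0000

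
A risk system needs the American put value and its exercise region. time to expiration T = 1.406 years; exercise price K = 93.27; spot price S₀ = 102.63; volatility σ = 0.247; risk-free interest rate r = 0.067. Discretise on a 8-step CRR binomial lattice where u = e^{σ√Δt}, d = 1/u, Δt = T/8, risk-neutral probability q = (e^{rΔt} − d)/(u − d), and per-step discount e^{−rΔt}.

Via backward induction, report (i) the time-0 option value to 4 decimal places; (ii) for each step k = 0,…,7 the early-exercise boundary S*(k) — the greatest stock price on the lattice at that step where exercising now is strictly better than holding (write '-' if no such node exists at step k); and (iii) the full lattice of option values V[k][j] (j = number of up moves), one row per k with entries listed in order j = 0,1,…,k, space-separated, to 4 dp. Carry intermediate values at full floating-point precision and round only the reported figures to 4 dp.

price = 4.9097
boundary = - - - 75.2250 67.8253 75.2250 67.8253 75.2250
tree:
4.9097
7.8209 2.4503
12.0903 4.2279 0.9363
18.0450 7.1053 1.7830 0.2100
25.4447 11.5573 3.3351 0.4532 0.0000
32.1165 18.0450 6.0902 0.9782 0.0000 0.0000
38.1321 25.4447 10.7528 2.1115 0.0000 0.0000 0.0000
43.5559 32.1165 18.0450 4.5578 0.0000 0.0000 0.0000 0.0000
48.4461 38.1321 25.4447 9.8379 0.0000 0.0000 0.0000 0.0000 0.0000

Δt=0.17575  u=1.10910  d=0.90163  q=0.53123  discount=0.98829
step 8 (expiry): payoffs max(K−S,0) = 48.4461 38.1321 25.4447 9.8379 0.0000 0.0000 0.0000 0.0000 0.0000
step 7: (k=7,j=0): S=49.7141, (K−S)⁺=43.5559, hold=42.4640 ⇒ V=43.5559 exercise | (k=7,j=1): S=61.1535, (K−S)⁺=32.1165, hold=31.0247 ⇒ V=32.1165 exercise | (k=7,j=2): S=75.2250, (K−S)⁺=18.0450, hold=16.9531 ⇒ V=18.0450 exercise | (k=7,j=3): S=92.5345, (K−S)⁺=0.7355, hold=4.5578 ⇒ V=4.5578 continue | (k=7,j=4): S=113.8269, (K−S)⁺=0.0000, hold=0.0000 ⇒ V=0.0000 continue | (k=7,j=5): S=140.0188, (K−S)⁺=0.0000, hold=0.0000 ⇒ V=0.0000 continue | (k=7,j=6): S=172.2374, (K−S)⁺=0.0000, hold=0.0000 ⇒ V=0.0000 continue | (k=7,j=7): S=211.8696, (K−S)⁺=0.0000, hold=0.0000 ⇒ V=0.0000 continue  boundary S*=75.2250
step 6: (k=6,j=0): S=55.1379, (K−S)⁺=38.1321, hold=37.0402 ⇒ V=38.1321 exercise | (k=6,j=1): S=67.8253, (K−S)⁺=25.4447, hold=24.3528 ⇒ V=25.4447 exercise | (k=6,j=2): S=83.4321, (K−S)⁺=9.8379, hold=10.7528 ⇒ V=10.7528 continue | (k=6,j=3): S=102.6300, (K−S)⁺=0.0000, hold=2.1115 ⇒ V=2.1115 continue | (k=6,j=4): S=126.2454, (K−S)⁺=0.0000, hold=0.0000 ⇒ V=0.0000 continue | (k=6,j=5): S=155.2948, (K−S)⁺=0.0000, hold=0.0000 ⇒ V=0.0000 continue | (k=6,j=6): S=191.0285, (K−S)⁺=0.0000, hold=0.0000 ⇒ V=0.0000 continue  boundary S*=67.8253
step 5: (k=5,j=0): S=61.1535, (K−S)⁺=32.1165, hold=31.0247 ⇒ V=32.1165 exercise | (k=5,j=1): S=75.2250, (K−S)⁺=18.0450, hold=17.4334 ⇒ V=18.0450 exercise | (k=5,j=2): S=92.5345, (K−S)⁺=0.7355, hold=6.0902 ⇒ V=6.0902 continue | (k=5,j=3): S=113.8269, (K−S)⁺=0.0000, hold=0.9782 ⇒ V=0.9782 continue | (k=5,j=4): S=140.0188, (K−S)⁺=0.0000, hold=0.0000 ⇒ V=0.0000 continue | (k=5,j=5): S=172.2374, (K−S)⁺=0.0000, hold=0.0000 ⇒ V=0.0000 continue  boundary S*=75.2250
step 4: (k=4,j=0): S=67.8253, (K−S)⁺=25.4447, hold=24.3528 ⇒ V=25.4447 exercise | (k=4,j=1): S=83.4321, (K−S)⁺=9.8379, hold=11.5573 ⇒ V=11.5573 continue | (k=4,j=2): S=102.6300, (K−S)⁺=0.0000, hold=3.3351 ⇒ V=3.3351 continue | (k=4,j=3): S=126.2454, (K−S)⁺=0.0000, hold=0.4532 ⇒ V=0.4532 continue | (k=4,j=4): S=155.2948, (K−S)⁺=0.0000, hold=0.0000 ⇒ V=0.0000 continue  boundary S*=67.8253
step 3: (k=3,j=0): S=75.2250, (K−S)⁺=18.0450, hold=17.8558 ⇒ V=18.0450 exercise | (k=3,j=1): S=92.5345, (K−S)⁺=0.7355, hold=7.1053 ⇒ V=7.1053 continue | (k=3,j=2): S=113.8269, (K−S)⁺=0.0000, hold=1.7830 ⇒ V=1.7830 continue | (k=3,j=3): S=140.0188, (K−S)⁺=0.0000, hold=0.2100 ⇒ V=0.2100 continue  boundary S*=75.2250
step 2: (k=2,j=0): S=83.4321, (K−S)⁺=9.8379, hold=12.0903 ⇒ V=12.0903 continue | (k=2,j=1): S=102.6300, (K−S)⁺=0.0000, hold=4.2279 ⇒ V=4.2279 continue | (k=2,j=2): S=126.2454, (K−S)⁺=0.0000, hold=0.9363 ⇒ V=0.9363 continue  boundary S*=-
step 1: (k=1,j=0): S=92.5345, (K−S)⁺=0.7355, hold=7.8209 ⇒ V=7.8209 continue | (k=1,j=1): S=113.8269, (K−S)⁺=0.0000, hold=2.4503 ⇒ V=2.4503 continue  boundary S*=-
step 0: (k=0,j=0): S=102.6300, (K−S)⁺=0.0000, hold=4.9097 ⇒ V=4.9097 continue  boundary S*=-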